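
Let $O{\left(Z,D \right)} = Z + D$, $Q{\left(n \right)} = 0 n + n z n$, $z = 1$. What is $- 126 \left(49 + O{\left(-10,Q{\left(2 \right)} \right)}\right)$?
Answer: $-5418$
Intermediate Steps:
$Q{\left(n \right)} = n^{2}$ ($Q{\left(n \right)} = 0 n + n 1 n = 0 + n n = 0 + n^{2} = n^{2}$)
$O{\left(Z,D \right)} = D + Z$
$- 126 \left(49 + O{\left(-10,Q{\left(2 \right)} \right)}\right) = - 126 \left(49 - \left(10 - 2^{2}\right)\right) = - 126 \left(49 + \left(4 - 10\right)\right) = - 126 \left(49 - 6\right) = \left(-126\right) 43 = -5418$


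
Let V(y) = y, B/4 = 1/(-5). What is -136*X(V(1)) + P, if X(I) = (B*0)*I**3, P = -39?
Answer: -39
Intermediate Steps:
B = -4/5 (B = 4/(-5) = 4*(-1/5) = -4/5 ≈ -0.80000)
X(I) = 0 (X(I) = (-4/5*0)*I**3 = 0*I**3 = 0)
-136*X(V(1)) + P = -136*0 - 39 = 0 - 39 = -39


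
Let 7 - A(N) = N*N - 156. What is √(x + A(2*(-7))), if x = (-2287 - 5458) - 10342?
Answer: 2*I*√4530 ≈ 134.61*I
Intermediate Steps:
A(N) = 163 - N² (A(N) = 7 - (N*N - 156) = 7 - (N² - 156) = 7 - (-156 + N²) = 7 + (156 - N²) = 163 - N²)
x = -18087 (x = -7745 - 10342 = -18087)
√(x + A(2*(-7))) = √(-18087 + (163 - (2*(-7))²)) = √(-18087 + (163 - 1*(-14)²)) = √(-18087 + (163 - 1*196)) = √(-18087 + (163 - 196)) = √(-18087 - 33) = √(-18120) = 2*I*√4530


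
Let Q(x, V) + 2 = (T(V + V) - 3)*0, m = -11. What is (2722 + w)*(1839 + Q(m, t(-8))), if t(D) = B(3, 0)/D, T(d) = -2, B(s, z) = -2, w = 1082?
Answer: 6987948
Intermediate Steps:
t(D) = -2/D
Q(x, V) = -2 (Q(x, V) = -2 + (-2 - 3)*0 = -2 - 5*0 = -2 + 0 = -2)
(2722 + w)*(1839 + Q(m, t(-8))) = (2722 + 1082)*(1839 - 2) = 3804*1837 = 6987948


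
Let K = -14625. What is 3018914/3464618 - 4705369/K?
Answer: 8173228875646/25335019125 ≈ 322.61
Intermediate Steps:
3018914/3464618 - 4705369/K = 3018914/3464618 - 4705369/(-14625) = 3018914*(1/3464618) - 4705369*(-1/14625) = 1509457/1732309 + 4705369/14625 = 8173228875646/25335019125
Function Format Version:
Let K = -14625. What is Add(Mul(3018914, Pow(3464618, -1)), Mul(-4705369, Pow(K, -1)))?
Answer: Rational(8173228875646, 25335019125) ≈ 322.61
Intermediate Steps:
Add(Mul(3018914, Pow(3464618, -1)), Mul(-4705369, Pow(K, -1))) = Add(Mul(3018914, Pow(3464618, -1)), Mul(-4705369, Pow(-14625, -1))) = Add(Mul(3018914, Rational(1, 3464618)), Mul(-4705369, Rational(-1, 14625))) = Add(Rational(1509457, 1732309), Rational(4705369, 14625)) = Rational(8173228875646, 25335019125)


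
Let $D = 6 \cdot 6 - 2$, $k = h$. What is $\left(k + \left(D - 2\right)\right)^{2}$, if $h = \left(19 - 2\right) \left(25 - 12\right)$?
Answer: $64009$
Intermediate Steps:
$h = 221$ ($h = 17 \left(25 - 12\right) = 17 \cdot 13 = 221$)
$k = 221$
$D = 34$ ($D = 36 - 2 = 34$)
$\left(k + \left(D - 2\right)\right)^{2} = \left(221 + \left(34 - 2\right)\right)^{2} = \left(221 + 32\right)^{2} = 253^{2} = 64009$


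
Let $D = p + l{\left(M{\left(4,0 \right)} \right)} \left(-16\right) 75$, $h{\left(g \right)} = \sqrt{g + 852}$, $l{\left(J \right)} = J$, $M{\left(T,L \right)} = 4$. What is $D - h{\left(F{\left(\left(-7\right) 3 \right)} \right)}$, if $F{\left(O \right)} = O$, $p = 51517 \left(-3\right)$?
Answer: $-159351 - \sqrt{831} \approx -1.5938 \cdot 10^{5}$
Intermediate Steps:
$p = -154551$
$h{\left(g \right)} = \sqrt{852 + g}$
$D = -159351$ ($D = -154551 + 4 \left(-16\right) 75 = -154551 - 4800 = -159351$)
$D - h{\left(F{\left(\left(-7\right) 3 \right)} \right)} = -159351 - \sqrt{852 - 21} = -159351 - \sqrt{831}$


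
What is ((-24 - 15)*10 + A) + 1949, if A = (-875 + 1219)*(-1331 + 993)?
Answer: -114713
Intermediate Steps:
A = -116272 (A = 344*(-338) = -116272)
((-24 - 15)*10 + A) + 1949 = ((-24 - 15)*10 - 116272) + 1949 = (-39*10 - 116272) + 1949 = (-390 - 116272) + 1949 = -116662 + 1949 = -114713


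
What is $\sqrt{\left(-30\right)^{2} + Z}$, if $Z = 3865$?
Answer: $\sqrt{4765} \approx 69.029$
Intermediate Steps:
$\sqrt{\left(-30\right)^{2} + Z} = \sqrt{\left(-30\right)^{2} + 3865} = \sqrt{900 + 3865} = \sqrt{4765}$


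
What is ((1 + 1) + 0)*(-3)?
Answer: -6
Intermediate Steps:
((1 + 1) + 0)*(-3) = (2 + 0)*(-3) = 2*(-3) = -6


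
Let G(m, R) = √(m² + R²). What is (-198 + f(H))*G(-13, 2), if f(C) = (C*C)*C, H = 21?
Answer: 9063*√173 ≈ 1.1921e+5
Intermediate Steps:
f(C) = C³ (f(C) = C²*C = C³)
G(m, R) = √(R² + m²)
(-198 + f(H))*G(-13, 2) = (-198 + 21³)*√(2² + (-13)²) = (-198 + 9261)*√(4 + 169) = 9063*√173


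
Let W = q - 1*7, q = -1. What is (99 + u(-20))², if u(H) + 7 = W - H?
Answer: 10816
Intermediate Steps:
W = -8 (W = -1 - 1*7 = -1 - 7 = -8)
u(H) = -15 - H (u(H) = -7 + (-8 - H) = -15 - H)
(99 + u(-20))² = (99 + (-15 - 1*(-20)))² = (99 + (-15 + 20))² = (99 + 5)² = 104² = 10816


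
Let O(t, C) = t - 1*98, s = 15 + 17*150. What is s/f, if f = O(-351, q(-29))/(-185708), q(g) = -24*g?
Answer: 476341020/449 ≈ 1.0609e+6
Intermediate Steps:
s = 2565 (s = 15 + 2550 = 2565)
O(t, C) = -98 + t (O(t, C) = t - 98 = -98 + t)
f = 449/185708 (f = (-98 - 351)/(-185708) = -449*(-1/185708) = 449/185708 ≈ 0.0024178)
s/f = 2565/(449/185708) = 2565*(185708/449) = 476341020/449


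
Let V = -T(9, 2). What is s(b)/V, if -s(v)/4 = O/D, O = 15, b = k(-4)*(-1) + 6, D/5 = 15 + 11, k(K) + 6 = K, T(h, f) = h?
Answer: 2/39 ≈ 0.051282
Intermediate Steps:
k(K) = -6 + K
D = 130 (D = 5*(15 + 11) = 5*26 = 130)
b = 16 (b = (-6 - 4)*(-1) + 6 = -10*(-1) + 6 = 10 + 6 = 16)
V = -9 (V = -1*9 = -9)
s(v) = -6/13 (s(v) = -60/130 = -4*3/26 = -6/13)
s(b)/V = -6/13/(-9) = -6/13*(-⅑) = 2/39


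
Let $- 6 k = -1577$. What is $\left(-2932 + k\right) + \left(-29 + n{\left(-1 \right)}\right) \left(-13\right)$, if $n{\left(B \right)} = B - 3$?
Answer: $- \frac{13441}{6} \approx -2240.2$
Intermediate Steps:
$n{\left(B \right)} = -3 + B$ ($n{\left(B \right)} = B - 3 = -3 + B$)
$k = \frac{1577}{6}$ ($k = \left(- \frac{1}{6}\right) \left(-1577\right) = \frac{1577}{6} \approx 262.83$)
$\left(-2932 + k\right) + \left(-29 + n{\left(-1 \right)}\right) \left(-13\right) = \left(-2932 + \frac{1577}{6}\right) + \left(-29 - 4\right) \left(-13\right) = - \frac{16015}{6} + \left(-29 - 4\right) \left(-13\right) = - \frac{16015}{6} - -429 = - \frac{16015}{6} + 429 = - \frac{13441}{6}$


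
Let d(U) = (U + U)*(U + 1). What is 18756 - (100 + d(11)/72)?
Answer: 55957/3 ≈ 18652.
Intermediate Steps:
d(U) = 2*U*(1 + U) (d(U) = (2*U)*(1 + U) = 2*U*(1 + U))
18756 - (100 + d(11)/72) = 18756 - (100 + (2*11*(1 + 11))/72) = 18756 - (100 + (2*11*12)*(1/72)) = 18756 - (100 + 264*(1/72)) = 18756 - (100 + 11/3) = 18756 - 1*311/3 = 18756 - 311/3 = 55957/3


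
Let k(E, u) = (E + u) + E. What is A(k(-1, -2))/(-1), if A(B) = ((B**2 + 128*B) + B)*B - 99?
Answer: -1901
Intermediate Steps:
k(E, u) = u + 2*E
A(B) = -99 + B*(B**2 + 129*B) (A(B) = (B**2 + 129*B)*B - 99 = B*(B**2 + 129*B) - 99 = -99 + B*(B**2 + 129*B))
A(k(-1, -2))/(-1) = (-99 + (-2 + 2*(-1))**3 + 129*(-2 + 2*(-1))**2)/(-1) = -(-99 + (-2 - 2)**3 + 129*(-2 - 2)**2) = -(-99 + (-4)**3 + 129*(-4)**2) = -(-99 - 64 + 129*16) = -(-99 - 64 + 2064) = -1*1901 = -1901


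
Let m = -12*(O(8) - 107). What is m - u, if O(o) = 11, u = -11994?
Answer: 13146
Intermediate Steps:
m = 1152 (m = -12*(11 - 107) = -12*(-96) = 1152)
m - u = 1152 - 1*(-11994) = 1152 + 11994 = 13146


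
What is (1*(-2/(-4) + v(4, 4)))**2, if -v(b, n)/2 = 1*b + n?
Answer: 961/4 ≈ 240.25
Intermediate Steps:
v(b, n) = -2*b - 2*n (v(b, n) = -2*(1*b + n) = -2*(b + n) = -2*b - 2*n)
(1*(-2/(-4) + v(4, 4)))**2 = (1*(-2/(-4) + (-2*4 - 2*4)))**2 = (1*(-2*(-1/4) + (-8 - 8)))**2 = (1*(1/2 - 16))**2 = (1*(-31/2))**2 = (-31/2)**2 = 961/4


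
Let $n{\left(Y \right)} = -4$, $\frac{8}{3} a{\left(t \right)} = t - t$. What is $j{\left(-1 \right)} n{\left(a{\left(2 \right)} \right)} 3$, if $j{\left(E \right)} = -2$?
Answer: $24$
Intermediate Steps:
$a{\left(t \right)} = 0$ ($a{\left(t \right)} = \frac{3 \left(t - t\right)}{8} = \frac{3}{8} \cdot 0 = 0$)
$j{\left(-1 \right)} n{\left(a{\left(2 \right)} \right)} 3 = \left(-2\right) \left(-4\right) 3 = 8 \cdot 3 = 24$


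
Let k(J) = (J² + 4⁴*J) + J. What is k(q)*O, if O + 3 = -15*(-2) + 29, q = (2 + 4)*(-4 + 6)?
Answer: 180768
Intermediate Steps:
q = 12 (q = 6*2 = 12)
k(J) = J² + 257*J (k(J) = (J² + 256*J) + J = J² + 257*J)
O = 56 (O = -3 + (-15*(-2) + 29) = -3 + (30 + 29) = -3 + 59 = 56)
k(q)*O = (12*(257 + 12))*56 = (12*269)*56 = 3228*56 = 180768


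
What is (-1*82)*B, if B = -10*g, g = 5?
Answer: 4100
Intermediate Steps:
B = -50 (B = -10*5 = -50)
(-1*82)*B = -1*82*(-50) = -82*(-50) = 4100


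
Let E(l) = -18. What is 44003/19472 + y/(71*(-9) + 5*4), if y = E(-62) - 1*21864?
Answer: 453324161/12053168 ≈ 37.610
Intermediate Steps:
y = -21882 (y = -18 - 1*21864 = -18 - 21864 = -21882)
44003/19472 + y/(71*(-9) + 5*4) = 44003/19472 - 21882/(71*(-9) + 5*4) = 44003*(1/19472) - 21882/(-639 + 20) = 44003/19472 - 21882/(-619) = 44003/19472 - 21882*(-1/619) = 44003/19472 + 21882/619 = 453324161/12053168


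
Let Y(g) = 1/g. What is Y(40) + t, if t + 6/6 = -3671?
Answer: -146879/40 ≈ -3672.0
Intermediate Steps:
t = -3672 (t = -1 - 3671 = -3672)
Y(40) + t = 1/40 - 3672 = -146879/40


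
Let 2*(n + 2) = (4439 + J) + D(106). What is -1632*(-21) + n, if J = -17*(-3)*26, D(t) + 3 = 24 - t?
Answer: 37110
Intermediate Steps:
D(t) = 21 - t (D(t) = -3 + (24 - t) = 21 - t)
J = 1326 (J = 51*26 = 1326)
n = 2838 (n = -2 + ((4439 + 1326) + (21 - 1*106))/2 = -2 + (5765 + (21 - 106))/2 = -2 + (5765 - 85)/2 = -2 + (½)*5680 = -2 + 2840 = 2838)
-1632*(-21) + n = -1632*(-21) + 2838 = 34272 + 2838 = 37110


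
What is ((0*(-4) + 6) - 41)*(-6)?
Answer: 210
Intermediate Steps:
((0*(-4) + 6) - 41)*(-6) = ((0 + 6) - 41)*(-6) = (6 - 41)*(-6) = -35*(-6) = 210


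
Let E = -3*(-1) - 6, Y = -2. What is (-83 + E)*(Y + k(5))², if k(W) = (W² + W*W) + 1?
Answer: -206486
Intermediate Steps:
k(W) = 1 + 2*W² (k(W) = (W² + W²) + 1 = 2*W² + 1 = 1 + 2*W²)
E = -3 (E = 3 - 6 = -3)
(-83 + E)*(Y + k(5))² = (-83 - 3)*(-2 + (1 + 2*5²))² = -86*(-2 + (1 + 2*25))² = -86*(-2 + (1 + 50))² = -86*(-2 + 51)² = -86*49² = -86*2401 = -206486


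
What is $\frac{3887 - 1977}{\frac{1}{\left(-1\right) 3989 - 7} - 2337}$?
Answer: $- \frac{7632360}{9338653} \approx -0.81729$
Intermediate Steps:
$\frac{3887 - 1977}{\frac{1}{\left(-1\right) 3989 - 7} - 2337} = \frac{1910}{\frac{1}{-3989 - 7} - 2337} = \frac{1910}{\frac{1}{-3996} - 2337} = \frac{1910}{- \frac{1}{3996} - 2337} = \frac{1910}{- \frac{9338653}{3996}} = 1910 \left(- \frac{3996}{9338653}\right) = - \frac{7632360}{9338653}$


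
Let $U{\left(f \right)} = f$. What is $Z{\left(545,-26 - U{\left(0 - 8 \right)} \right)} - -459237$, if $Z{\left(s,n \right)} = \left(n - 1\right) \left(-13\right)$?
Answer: $459484$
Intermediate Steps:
$Z{\left(s,n \right)} = 13 - 13 n$ ($Z{\left(s,n \right)} = \left(-1 + n\right) \left(-13\right) = 13 - 13 n$)
$Z{\left(545,-26 - U{\left(0 - 8 \right)} \right)} - -459237 = \left(13 - 13 \left(-26 - \left(0 - 8\right)\right)\right) - -459237 = \left(13 - 13 \left(-26 - -8\right)\right) + 459237 = \left(13 - 13 \left(-26 + 8\right)\right) + 459237 = \left(13 - -234\right) + 459237 = \left(13 + 234\right) + 459237 = 247 + 459237 = 459484$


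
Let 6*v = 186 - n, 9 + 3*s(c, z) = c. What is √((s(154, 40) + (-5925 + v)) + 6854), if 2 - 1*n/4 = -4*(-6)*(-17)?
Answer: 7*√15 ≈ 27.111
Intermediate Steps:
s(c, z) = -3 + c/3
n = 1640 (n = 8 - 4*(-4*(-6))*(-17) = 8 - 96*(-17) = 8 - 4*(-408) = 8 + 1632 = 1640)
v = -727/3 (v = (186 - 1*1640)/6 = (186 - 1640)/6 = (⅙)*(-1454) = -727/3 ≈ -242.33)
√((s(154, 40) + (-5925 + v)) + 6854) = √(((-3 + (⅓)*154) + (-5925 - 727/3)) + 6854) = √(((-3 + 154/3) - 18502/3) + 6854) = √((145/3 - 18502/3) + 6854) = √(-6119 + 6854) = √735 = 7*√15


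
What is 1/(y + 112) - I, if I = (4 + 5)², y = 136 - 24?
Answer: -18143/224 ≈ -80.995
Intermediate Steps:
y = 112
I = 81 (I = 9² = 81)
1/(y + 112) - I = 1/(112 + 112) - 1*81 = 1/224 - 81 = -18143/224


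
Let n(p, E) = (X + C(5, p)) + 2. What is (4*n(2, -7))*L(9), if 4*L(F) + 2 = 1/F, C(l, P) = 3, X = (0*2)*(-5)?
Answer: -85/9 ≈ -9.4444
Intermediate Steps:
X = 0 (X = 0*(-5) = 0)
L(F) = -½ + 1/(4*F)
n(p, E) = 5 (n(p, E) = (0 + 3) + 2 = 3 + 2 = 5)
(4*n(2, -7))*L(9) = (4*5)*((¼)*(1 - 2*9)/9) = 20*((¼)*(⅑)*(1 - 18)) = 20*((¼)*(⅑)*(-17)) = 20*(-17/36) = -85/9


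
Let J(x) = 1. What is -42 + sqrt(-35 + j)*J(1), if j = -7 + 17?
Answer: -42 + 5*I ≈ -42.0 + 5.0*I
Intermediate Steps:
j = 10
-42 + sqrt(-35 + j)*J(1) = -42 + sqrt(-35 + 10)*1 = -42 + sqrt(-25)*1 = -42 + (5*I)*1 = -42 + 5*I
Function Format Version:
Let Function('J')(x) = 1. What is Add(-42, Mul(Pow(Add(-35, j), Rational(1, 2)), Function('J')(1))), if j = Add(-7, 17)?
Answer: Add(-42, Mul(5, I)) ≈ Add(-42.000, Mul(5.0000, I))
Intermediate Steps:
j = 10
Add(-42, Mul(Pow(Add(-35, j), Rational(1, 2)), Function('J')(1))) = Add(-42, Mul(Pow(Add(-35, 10), Rational(1, 2)), 1)) = Add(-42, Mul(Pow(-25, Rational(1, 2)), 1)) = Add(-42, Mul(Mul(5, I), 1)) = Add(-42, Mul(5, I))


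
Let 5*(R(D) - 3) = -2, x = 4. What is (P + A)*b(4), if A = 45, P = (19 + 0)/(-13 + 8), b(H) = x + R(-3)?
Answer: 6798/25 ≈ 271.92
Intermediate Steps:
R(D) = 13/5 (R(D) = 3 + (⅕)*(-2) = 3 - ⅖ = 13/5)
b(H) = 33/5 (b(H) = 4 + 13/5 = 33/5)
P = -19/5 (P = 19/(-5) = 19*(-⅕) = -19/5 ≈ -3.8000)
(P + A)*b(4) = (-19/5 + 45)*(33/5) = (206/5)*(33/5) = 6798/25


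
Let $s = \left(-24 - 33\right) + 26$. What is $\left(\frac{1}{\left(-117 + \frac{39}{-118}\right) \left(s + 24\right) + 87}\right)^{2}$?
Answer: $\frac{13924}{11487766761} \approx 1.2121 \cdot 10^{-6}$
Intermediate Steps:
$s = -31$ ($s = -57 + 26 = -31$)
$\left(\frac{1}{\left(-117 + \frac{39}{-118}\right) \left(s + 24\right) + 87}\right)^{2} = \left(\frac{1}{\left(-117 + \frac{39}{-118}\right) \left(-31 + 24\right) + 87}\right)^{2} = \left(\frac{1}{\left(-117 + 39 \left(- \frac{1}{118}\right)\right) \left(-7\right) + 87}\right)^{2} = \left(\frac{1}{\left(-117 - \frac{39}{118}\right) \left(-7\right) + 87}\right)^{2} = \left(\frac{1}{\left(- \frac{13845}{118}\right) \left(-7\right) + 87}\right)^{2} = \left(\frac{1}{\frac{96915}{118} + 87}\right)^{2} = \left(\frac{1}{\frac{107181}{118}}\right)^{2} = \left(\frac{118}{107181}\right)^{2} = \frac{13924}{11487766761}$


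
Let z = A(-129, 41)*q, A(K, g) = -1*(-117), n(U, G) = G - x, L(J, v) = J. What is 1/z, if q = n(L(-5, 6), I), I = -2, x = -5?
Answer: 1/351 ≈ 0.0028490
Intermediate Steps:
n(U, G) = 5 + G (n(U, G) = G - 1*(-5) = G + 5 = 5 + G)
A(K, g) = 117
q = 3 (q = 5 - 2 = 3)
z = 351 (z = 117*3 = 351)
1/z = 1/351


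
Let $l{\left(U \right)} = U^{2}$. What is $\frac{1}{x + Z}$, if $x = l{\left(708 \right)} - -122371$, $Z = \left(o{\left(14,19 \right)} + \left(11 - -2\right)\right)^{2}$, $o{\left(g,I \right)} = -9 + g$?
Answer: $\frac{1}{623959} \approx 1.6027 \cdot 10^{-6}$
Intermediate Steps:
$Z = 324$ ($Z = \left(\left(-9 + 14\right) + \left(11 - -2\right)\right)^{2} = \left(5 + \left(11 + 2\right)\right)^{2} = \left(5 + 13\right)^{2} = 18^{2} = 324$)
$x = 623635$ ($x = 708^{2} - -122371 = 501264 + 122371 = 623635$)
$\frac{1}{x + Z} = \frac{1}{623635 + 324} = \frac{1}{623959}$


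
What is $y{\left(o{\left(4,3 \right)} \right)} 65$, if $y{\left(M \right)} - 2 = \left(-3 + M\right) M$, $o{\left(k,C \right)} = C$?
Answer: $130$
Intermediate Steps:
$y{\left(M \right)} = 2 + M \left(-3 + M\right)$ ($y{\left(M \right)} = 2 + \left(-3 + M\right) M = 2 + M \left(-3 + M\right)$)
$y{\left(o{\left(4,3 \right)} \right)} 65 = \left(2 + 3^{2} - 9\right) 65 = \left(2 + 9 - 9\right) 65 = 2 \cdot 65 = 130$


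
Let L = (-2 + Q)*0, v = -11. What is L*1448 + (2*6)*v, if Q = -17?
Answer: -132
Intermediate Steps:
L = 0 (L = (-2 - 17)*0 = -19*0 = 0)
L*1448 + (2*6)*v = 0*1448 + (2*6)*(-11) = 0 + 12*(-11) = 0 - 132 = -132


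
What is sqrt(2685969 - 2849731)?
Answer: I*sqrt(163762) ≈ 404.68*I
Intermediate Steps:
sqrt(2685969 - 2849731) = sqrt(-163762) = I*sqrt(163762)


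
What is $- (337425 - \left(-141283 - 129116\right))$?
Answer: $-607824$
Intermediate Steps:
$- (337425 - \left(-141283 - 129116\right)) = - (337425 - -270399) = - (337425 + 270399) = \left(-1\right) 607824 = -607824$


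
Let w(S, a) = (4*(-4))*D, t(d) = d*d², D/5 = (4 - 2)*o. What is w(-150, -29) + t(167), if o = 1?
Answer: 4657303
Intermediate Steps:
D = 10 (D = 5*((4 - 2)*1) = 5*(2*1) = 5*2 = 10)
t(d) = d³
w(S, a) = -160 (w(S, a) = (4*(-4))*10 = -16*10 = -160)
w(-150, -29) + t(167) = -160 + 167³ = -160 + 4657463 = 4657303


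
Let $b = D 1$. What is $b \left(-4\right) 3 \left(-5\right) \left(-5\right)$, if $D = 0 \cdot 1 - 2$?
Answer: $600$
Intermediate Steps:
$D = -2$ ($D = 0 - 2 = -2$)
$b = -2$ ($b = \left(-2\right) 1 = -2$)
$b \left(-4\right) 3 \left(-5\right) \left(-5\right) = - 2 \left(-4\right) 3 \left(-5\right) \left(-5\right) = - 2 \left(\left(-12\right) \left(-5\right)\right) \left(-5\right) = \left(-2\right) 60 \left(-5\right) = \left(-120\right) \left(-5\right) = 600$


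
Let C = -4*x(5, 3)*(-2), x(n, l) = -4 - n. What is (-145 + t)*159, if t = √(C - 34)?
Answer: -23055 + 159*I*√106 ≈ -23055.0 + 1637.0*I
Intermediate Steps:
C = -72 (C = -4*(-4 - 1*5)*(-2) = -4*(-4 - 5)*(-2) = -4*(-9)*(-2) = 36*(-2) = -72)
t = I*√106 (t = √(-72 - 34) = √(-106) = I*√106 ≈ 10.296*I)
(-145 + t)*159 = (-145 + I*√106)*159 = -23055 + 159*I*√106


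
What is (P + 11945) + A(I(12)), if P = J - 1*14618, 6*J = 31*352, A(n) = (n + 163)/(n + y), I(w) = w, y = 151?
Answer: -417244/489 ≈ -853.26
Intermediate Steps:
A(n) = (163 + n)/(151 + n) (A(n) = (n + 163)/(n + 151) = (163 + n)/(151 + n))
J = 5456/3 (J = (31*352)/6 = (1/6)*10912 = 5456/3 ≈ 1818.7)
P = -38398/3 (P = 5456/3 - 1*14618 = 5456/3 - 14618 = -38398/3 ≈ -12799.)
(P + 11945) + A(I(12)) = (-38398/3 + 11945) + (163 + 12)/(151 + 12) = -2563/3 + 175/163 = -417244/489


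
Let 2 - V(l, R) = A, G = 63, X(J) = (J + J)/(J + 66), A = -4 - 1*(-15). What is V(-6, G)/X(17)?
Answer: -747/34 ≈ -21.971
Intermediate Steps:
A = 11 (A = -4 + 15 = 11)
X(J) = 2*J/(66 + J) (X(J) = (2*J)/(66 + J) = 2*J/(66 + J))
V(l, R) = -9 (V(l, R) = 2 - 1*11 = 2 - 11 = -9)
V(-6, G)/X(17) = -9/(2*17/(66 + 17)) = -9/(2*17/83) = -9/(2*17*(1/83)) = -9/34/83 = -9*83/34 = -747/34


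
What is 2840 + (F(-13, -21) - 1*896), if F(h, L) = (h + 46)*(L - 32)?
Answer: 195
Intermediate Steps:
F(h, L) = (-32 + L)*(46 + h) (F(h, L) = (46 + h)*(-32 + L) = (-32 + L)*(46 + h))
2840 + (F(-13, -21) - 1*896) = 2840 + ((-1472 - 32*(-13) + 46*(-21) - 21*(-13)) - 1*896) = 2840 + ((-1472 + 416 - 966 + 273) - 896) = 2840 + (-1749 - 896) = 2840 - 2645 = 195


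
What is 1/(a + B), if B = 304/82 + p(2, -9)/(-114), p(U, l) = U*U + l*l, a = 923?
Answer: 4674/4327945 ≈ 0.0010800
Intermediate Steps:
p(U, l) = U² + l²
B = 13843/4674 (B = 304/82 + (2² + (-9)²)/(-114) = 304*(1/82) + (4 + 81)*(-1/114) = 152/41 + 85*(-1/114) = 152/41 - 85/114 = 13843/4674 ≈ 2.9617)
1/(a + B) = 1/(923 + 13843/4674) = 1/(4327945/4674) = 4674/4327945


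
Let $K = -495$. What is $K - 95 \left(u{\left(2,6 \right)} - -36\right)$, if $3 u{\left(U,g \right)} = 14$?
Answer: $- \frac{13075}{3} \approx -4358.3$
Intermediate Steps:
$u{\left(U,g \right)} = \frac{14}{3}$ ($u{\left(U,g \right)} = \frac{1}{3} \cdot 14 = \frac{14}{3}$)
$K - 95 \left(u{\left(2,6 \right)} - -36\right) = -495 - 95 \left(\frac{14}{3} - -36\right) = -495 - 95 \left(\frac{14}{3} + 36\right) = -495 - \frac{11590}{3} = - \frac{13075}{3}$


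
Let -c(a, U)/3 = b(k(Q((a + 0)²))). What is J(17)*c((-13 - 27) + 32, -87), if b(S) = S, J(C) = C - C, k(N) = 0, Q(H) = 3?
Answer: 0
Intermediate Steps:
J(C) = 0
c(a, U) = 0 (c(a, U) = -3*0 = 0)
J(17)*c((-13 - 27) + 32, -87) = 0*0 = 0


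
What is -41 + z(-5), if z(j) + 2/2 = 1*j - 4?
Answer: -51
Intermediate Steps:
z(j) = -5 + j (z(j) = -1 + (1*j - 4) = -1 + (j - 4) = -1 + (-4 + j) = -5 + j)
-41 + z(-5) = -41 + (-5 - 5) = -41 - 10 = -51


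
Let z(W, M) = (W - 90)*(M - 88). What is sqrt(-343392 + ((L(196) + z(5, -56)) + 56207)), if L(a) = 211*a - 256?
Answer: I*sqrt(233845) ≈ 483.58*I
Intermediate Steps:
L(a) = -256 + 211*a
z(W, M) = (-90 + W)*(-88 + M)
sqrt(-343392 + ((L(196) + z(5, -56)) + 56207)) = sqrt(-343392 + (((-256 + 211*196) + (7920 - 90*(-56) - 88*5 - 56*5)) + 56207)) = sqrt(-343392 + (((-256 + 41356) + (7920 + 5040 - 440 - 280)) + 56207)) = sqrt(-343392 + ((41100 + 12240) + 56207)) = sqrt(-343392 + (53340 + 56207)) = sqrt(-343392 + 109547) = sqrt(-233845) = I*sqrt(233845)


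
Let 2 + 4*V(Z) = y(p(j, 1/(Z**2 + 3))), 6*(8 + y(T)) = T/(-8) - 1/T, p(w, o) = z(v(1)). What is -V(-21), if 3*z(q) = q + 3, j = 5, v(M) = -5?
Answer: 701/288 ≈ 2.4340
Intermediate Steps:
z(q) = 1 + q/3 (z(q) = (q + 3)/3 = (3 + q)/3 = 1 + q/3)
p(w, o) = -2/3 (p(w, o) = 1 + (1/3)*(-5) = 1 - 5/3 = -2/3)
y(T) = -8 - 1/(6*T) - T/48 (y(T) = -8 + (T/(-8) - 1/T)/6 = -8 + (T*(-1/8) - 1/T)/6 = -8 + (-T/8 - 1/T)/6 = -8 + (-1/T - T/8)/6 = -8 + (-1/(6*T) - T/48) = -8 - 1/(6*T) - T/48)
V(Z) = -701/288 (V(Z) = -1/2 + ((-8 - 1*(-2/3)*(384 - 2/3))/(48*(-2/3)))/4 = -1/2 + ((1/48)*(-3/2)*(-8 - 1*(-2/3)*1150/3))/4 = -1/2 + ((1/48)*(-3/2)*(-8 + 2300/9))/4 = -1/2 + ((1/48)*(-3/2)*(2228/9))/4 = -1/2 + (1/4)*(-557/72) = -1/2 - 557/288 = -701/288)
-V(-21) = -1*(-701/288) = 701/288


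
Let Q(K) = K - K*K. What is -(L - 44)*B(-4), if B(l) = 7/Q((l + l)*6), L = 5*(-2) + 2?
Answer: -13/84 ≈ -0.15476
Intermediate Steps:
L = -8 (L = -10 + 2 = -8)
Q(K) = K - K**2
B(l) = 7/(12*l*(1 - 12*l)) (B(l) = 7/((((l + l)*6)*(1 - (l + l)*6))) = 7/((((2*l)*6)*(1 - 2*l*6))) = 7/(((12*l)*(1 - 12*l))) = 7/((12*l*(1 - 12*l))) = 7*(1/(12*l*(1 - 12*l))) = 7/(12*l*(1 - 12*l)))
-(L - 44)*B(-4) = -(-8 - 44)*(-7/12/(-4*(-1 + 12*(-4)))) = -(-52)*(-7/12*(-1/4)/(-1 - 48)) = -(-52)*(-7/12*(-1/4)/(-49)) = -(-52)*(-7/12*(-1/4)*(-1/49)) = -(-52)*(-1)/336 = -1*13/84 = -13/84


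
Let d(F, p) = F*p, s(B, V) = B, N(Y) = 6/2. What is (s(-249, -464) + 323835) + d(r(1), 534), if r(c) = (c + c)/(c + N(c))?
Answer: 323853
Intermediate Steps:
N(Y) = 3 (N(Y) = 6*(1/2) = 3)
r(c) = 2*c/(3 + c) (r(c) = (c + c)/(c + 3) = (2*c)/(3 + c) = 2*c/(3 + c))
(s(-249, -464) + 323835) + d(r(1), 534) = (-249 + 323835) + (2*1/(3 + 1))*534 = 323586 + (2*1/4)*534 = 323586 + (2*1*(1/4))*534 = 323586 + (1/2)*534 = 323586 + 267 = 323853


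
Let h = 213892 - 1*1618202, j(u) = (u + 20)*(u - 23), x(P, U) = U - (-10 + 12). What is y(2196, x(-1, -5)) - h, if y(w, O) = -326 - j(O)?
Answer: 1404374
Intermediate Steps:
x(P, U) = -2 + U (x(P, U) = U - 1*2 = U - 2 = -2 + U)
j(u) = (-23 + u)*(20 + u) (j(u) = (20 + u)*(-23 + u) = (-23 + u)*(20 + u))
h = -1404310 (h = 213892 - 1618202 = -1404310)
y(w, O) = 134 - O² + 3*O (y(w, O) = -326 - (-460 + O² - 3*O) = -326 + (460 - O² + 3*O) = 134 - O² + 3*O)
y(2196, x(-1, -5)) - h = (134 - (-2 - 5)² + 3*(-2 - 5)) - 1*(-1404310) = (134 - 1*(-7)² + 3*(-7)) + 1404310 = (134 - 1*49 - 21) + 1404310 = (134 - 49 - 21) + 1404310 = 64 + 1404310 = 1404374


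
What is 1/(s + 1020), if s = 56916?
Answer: 1/57936 ≈ 1.7260e-5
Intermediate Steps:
1/(s + 1020) = 1/(56916 + 1020) = 1/57936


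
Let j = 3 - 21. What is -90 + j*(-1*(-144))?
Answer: -2682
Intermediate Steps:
j = -18
-90 + j*(-1*(-144)) = -90 - (-18)*(-144) = -90 - 18*144 = -90 - 2592 = -2682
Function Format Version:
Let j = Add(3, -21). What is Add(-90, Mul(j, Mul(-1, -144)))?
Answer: -2682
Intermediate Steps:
j = -18
Add(-90, Mul(j, Mul(-1, -144))) = Add(-90, Mul(-18, Mul(-1, -144))) = Add(-90, Mul(-18, 144)) = Add(-90, -2592) = -2682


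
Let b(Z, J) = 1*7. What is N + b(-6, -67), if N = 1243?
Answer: 1250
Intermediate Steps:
b(Z, J) = 7
N + b(-6, -67) = 1243 + 7 = 1250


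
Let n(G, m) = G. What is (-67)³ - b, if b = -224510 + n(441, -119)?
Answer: -76694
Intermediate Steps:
b = -224069 (b = -224510 + 441 = -224069)
(-67)³ - b = (-67)³ - 1*(-224069) = -300763 + 224069 = -76694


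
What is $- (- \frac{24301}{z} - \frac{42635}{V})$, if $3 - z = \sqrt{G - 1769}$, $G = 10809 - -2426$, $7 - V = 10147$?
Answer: $- \frac{1435913}{135876} - \frac{8953 \sqrt{26}}{201} \approx -237.69$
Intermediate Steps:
$V = -10140$ ($V = 7 - 10147 = -10140$)
$G = 13235$ ($G = 10809 + 2426 = 13235$)
$z = 3 - 21 \sqrt{26}$ ($z = 3 - \sqrt{13235 - 1769} = 3 - \sqrt{11466} = 3 - 21 \sqrt{26} \approx -104.08$)
$- (- \frac{24301}{z} - \frac{42635}{V}) = - (- \frac{24301}{3 - 21 \sqrt{26}} - \frac{42635}{-10140}) = - (- \frac{24301}{3 - 21 \sqrt{26}} - - \frac{8527}{2028}) = - (- \frac{24301}{3 - 21 \sqrt{26}} + \frac{8527}{2028}) = - (\frac{8527}{2028} - \frac{24301}{3 - 21 \sqrt{26}}) = - \frac{8527}{2028} + \frac{24301}{3 - 21 \sqrt{26}}$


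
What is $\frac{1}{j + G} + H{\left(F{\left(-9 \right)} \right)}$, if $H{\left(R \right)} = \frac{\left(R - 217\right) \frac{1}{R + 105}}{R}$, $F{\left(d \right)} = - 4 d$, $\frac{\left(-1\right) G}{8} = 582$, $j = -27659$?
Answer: $- \frac{5854091}{164030940} \approx -0.035689$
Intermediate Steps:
$G = -4656$ ($G = \left(-8\right) 582 = -4656$)
$H{\left(R \right)} = \frac{-217 + R}{R \left(105 + R\right)}$ ($H{\left(R \right)} = \frac{\left(-217 + R\right) \frac{1}{105 + R}}{R} = \frac{\frac{1}{105 + R} \left(-217 + R\right)}{R} = \frac{-217 + R}{R \left(105 + R\right)}$)
$\frac{1}{j + G} + H{\left(F{\left(-9 \right)} \right)} = \frac{1}{-27659 - 4656} + \frac{-217 - -36}{\left(-4\right) \left(-9\right) \left(105 - -36\right)} = \frac{1}{-32315} + \frac{-217 + 36}{36 \left(105 + 36\right)} = - \frac{1}{32315} + \frac{1}{36} \cdot \frac{1}{141} \left(-181\right) = - \frac{1}{32315} - \frac{181}{5076} = - \frac{5854091}{164030940}$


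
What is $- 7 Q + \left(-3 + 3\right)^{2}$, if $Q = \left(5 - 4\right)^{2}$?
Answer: $-7$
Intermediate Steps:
$Q = 1$ ($Q = 1^{2} = 1$)
$- 7 Q + \left(-3 + 3\right)^{2} = \left(-7\right) 1 + \left(-3 + 3\right)^{2} = -7 + 0^{2} = -7 + 0 = -7$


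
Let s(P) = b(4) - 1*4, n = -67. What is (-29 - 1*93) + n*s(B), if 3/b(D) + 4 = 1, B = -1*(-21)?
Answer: 213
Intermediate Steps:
B = 21
b(D) = -1 (b(D) = 3/(-4 + 1) = 3/(-3) = 3*(-⅓) = -1)
s(P) = -5 (s(P) = -1 - 1*4 = -1 - 4 = -5)
(-29 - 1*93) + n*s(B) = (-29 - 1*93) - 67*(-5) = (-29 - 93) + 335 = -122 + 335 = 213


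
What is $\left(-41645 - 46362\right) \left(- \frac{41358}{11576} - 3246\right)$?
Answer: $\frac{1655282035689}{5788} \approx 2.8599 \cdot 10^{8}$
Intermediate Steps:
$\left(-41645 - 46362\right) \left(- \frac{41358}{11576} - 3246\right) = - 88007 \left(\left(-41358\right) \frac{1}{11576} - 3246\right) = - 88007 \left(- \frac{20679}{5788} - 3246\right) = \left(-88007\right) \left(- \frac{18808527}{5788}\right) = \frac{1655282035689}{5788}$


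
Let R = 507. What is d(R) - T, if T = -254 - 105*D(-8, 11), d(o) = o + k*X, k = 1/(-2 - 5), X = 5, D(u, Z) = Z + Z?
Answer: 21492/7 ≈ 3070.3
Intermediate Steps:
D(u, Z) = 2*Z
k = -⅐ (k = 1/(-7) = -⅐ ≈ -0.14286)
d(o) = -5/7 + o (d(o) = o - ⅐*5 = o - 5/7 = -5/7 + o)
T = -2564 (T = -254 - 210*11 = -254 - 105*22 = -254 - 2310 = -2564)
d(R) - T = (-5/7 + 507) - 1*(-2564) = 3544/7 + 2564 = 21492/7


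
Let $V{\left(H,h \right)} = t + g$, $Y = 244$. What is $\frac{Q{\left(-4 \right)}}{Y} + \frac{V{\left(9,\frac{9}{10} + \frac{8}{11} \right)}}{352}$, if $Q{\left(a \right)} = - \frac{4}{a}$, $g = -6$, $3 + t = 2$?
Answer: $- \frac{339}{21472} \approx -0.015788$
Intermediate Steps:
$t = -1$ ($t = -3 + 2 = -1$)
$V{\left(H,h \right)} = -7$ ($V{\left(H,h \right)} = -1 - 6 = -7$)
$\frac{Q{\left(-4 \right)}}{Y} + \frac{V{\left(9,\frac{9}{10} + \frac{8}{11} \right)}}{352} = \frac{\left(-4\right) \frac{1}{-4}}{244} - \frac{7}{352} = \left(-4\right) \left(- \frac{1}{4}\right) \frac{1}{244} - \frac{7}{352} = 1 \cdot \frac{1}{244} - \frac{7}{352} = \frac{1}{244} - \frac{7}{352} = - \frac{339}{21472}$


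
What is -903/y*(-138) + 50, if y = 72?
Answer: 7123/4 ≈ 1780.8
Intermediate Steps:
-903/y*(-138) + 50 = -903/72*(-138) + 50 = -903*1/72*(-138) + 50 = -301/24*(-138) + 50 = 6923/4 + 50 = 7123/4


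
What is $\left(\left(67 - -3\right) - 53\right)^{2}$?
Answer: $289$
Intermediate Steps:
$\left(\left(67 - -3\right) - 53\right)^{2} = \left(\left(67 + 3\right) - 53\right)^{2} = \left(70 - 53\right)^{2} = 17^{2} = 289$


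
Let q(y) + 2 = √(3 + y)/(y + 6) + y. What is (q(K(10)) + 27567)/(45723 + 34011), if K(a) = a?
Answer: 27575/79734 + √13/1275744 ≈ 0.34584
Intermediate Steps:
q(y) = -2 + y + √(3 + y)/(6 + y) (q(y) = -2 + (√(3 + y)/(y + 6) + y) = -2 + (√(3 + y)/(6 + y) + y) = -2 + (y + √(3 + y)/(6 + y)) = -2 + y + √(3 + y)/(6 + y))
(q(K(10)) + 27567)/(45723 + 34011) = ((-12 + 10² + √(3 + 10) + 4*10)/(6 + 10) + 27567)/(45723 + 34011) = ((-12 + 100 + √13 + 40)/16 + 27567)/79734 = ((128 + √13)/16 + 27567)*(1/79734) = ((8 + √13/16) + 27567)*(1/79734) = (27575 + √13/16)*(1/79734) = 27575/79734 + √13/1275744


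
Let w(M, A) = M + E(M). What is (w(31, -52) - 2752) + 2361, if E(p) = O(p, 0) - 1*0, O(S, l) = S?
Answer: -329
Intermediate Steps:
E(p) = p (E(p) = p - 1*0 = p + 0 = p)
w(M, A) = 2*M (w(M, A) = M + M = 2*M)
(w(31, -52) - 2752) + 2361 = (2*31 - 2752) + 2361 = (62 - 2752) + 2361 = -2690 + 2361 = -329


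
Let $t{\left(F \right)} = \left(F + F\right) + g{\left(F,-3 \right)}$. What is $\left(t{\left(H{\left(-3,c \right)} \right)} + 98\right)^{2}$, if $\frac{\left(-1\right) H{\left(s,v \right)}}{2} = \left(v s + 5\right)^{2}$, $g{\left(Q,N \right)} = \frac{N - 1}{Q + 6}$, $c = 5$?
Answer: $\frac{858021264}{9409} \approx 91192.0$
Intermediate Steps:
$g{\left(Q,N \right)} = \frac{-1 + N}{6 + Q}$
$H{\left(s,v \right)} = - 2 \left(5 + s v\right)^{2}$ ($H{\left(s,v \right)} = - 2 \left(v s + 5\right)^{2} = - 2 \left(s v + 5\right)^{2} = - 2 \left(5 + s v\right)^{2}$)
$t{\left(F \right)} = - \frac{4}{6 + F} + 2 F$ ($t{\left(F \right)} = \left(F + F\right) + \frac{-1 - 3}{6 + F} = 2 F + \frac{1}{6 + F} \left(-4\right) = 2 F - \frac{4}{6 + F} = - \frac{4}{6 + F} + 2 F$)
$\left(t{\left(H{\left(-3,c \right)} \right)} + 98\right)^{2} = \left(\frac{2 \left(-2 + - 2 \left(5 - 15\right)^{2} \left(6 - 2 \left(5 - 15\right)^{2}\right)\right)}{6 - 2 \left(5 - 15\right)^{2}} + 98\right)^{2} = \left(\frac{2 \left(-2 + - 2 \left(-10\right)^{2} \left(6 - 2 \left(-10\right)^{2}\right)\right)}{6 - 2 \left(-10\right)^{2}} + 98\right)^{2} = \left(\frac{2 \left(-2 + \left(-2\right) 100 \left(6 - 200\right)\right)}{6 - 200} + 98\right)^{2} = \left(\frac{2 \left(-2 - 200 \left(6 - 200\right)\right)}{6 - 200} + 98\right)^{2} = \left(\frac{2 \left(-2 - -38800\right)}{-194} + 98\right)^{2} = \left(2 \left(- \frac{1}{194}\right) \left(-2 + 38800\right) + 98\right)^{2} = \left(2 \left(- \frac{1}{194}\right) 38798 + 98\right)^{2} = \left(- \frac{38798}{97} + 98\right)^{2} = \left(- \frac{29292}{97}\right)^{2} = \frac{858021264}{9409}$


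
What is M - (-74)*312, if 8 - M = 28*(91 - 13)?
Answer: 20912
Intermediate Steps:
M = -2176 (M = 8 - 28*(91 - 13) = 8 - 28*78 = 8 - 1*2184 = 8 - 2184 = -2176)
M - (-74)*312 = -2176 - (-74)*312 = -2176 - 1*(-23088) = -2176 + 23088 = 20912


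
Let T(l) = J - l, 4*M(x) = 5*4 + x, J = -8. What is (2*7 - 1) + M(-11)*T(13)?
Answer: -137/4 ≈ -34.250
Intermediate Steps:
M(x) = 5 + x/4 (M(x) = (5*4 + x)/4 = (20 + x)/4 = 5 + x/4)
T(l) = -8 - l
(2*7 - 1) + M(-11)*T(13) = (2*7 - 1) + (5 + (1/4)*(-11))*(-8 - 1*13) = (14 - 1) + (5 - 11/4)*(-8 - 13) = 13 + (9/4)*(-21) = 13 - 189/4 = -137/4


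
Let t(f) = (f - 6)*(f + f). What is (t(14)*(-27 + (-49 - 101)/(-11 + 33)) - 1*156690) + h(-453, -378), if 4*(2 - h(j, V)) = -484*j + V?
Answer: -4817599/22 ≈ -2.1898e+5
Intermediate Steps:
h(j, V) = 2 + 121*j - V/4 (h(j, V) = 2 - (-484*j + V)/4 = 2 - (V - 484*j)/4 = 2 + (121*j - V/4) = 2 + 121*j - V/4)
t(f) = 2*f*(-6 + f) (t(f) = (-6 + f)*(2*f) = 2*f*(-6 + f))
(t(14)*(-27 + (-49 - 101)/(-11 + 33)) - 1*156690) + h(-453, -378) = ((2*14*(-6 + 14))*(-27 + (-49 - 101)/(-11 + 33)) - 1*156690) + (2 + 121*(-453) - 1/4*(-378)) = ((2*14*8)*(-27 - 150/22) - 156690) + (2 - 54813 + 189/2) = (224*(-27 - 150*1/22) - 156690) - 109433/2 = (224*(-27 - 75/11) - 156690) - 109433/2 = (224*(-372/11) - 156690) - 109433/2 = (-83328/11 - 156690) - 109433/2 = -1806918/11 - 109433/2 = -4817599/22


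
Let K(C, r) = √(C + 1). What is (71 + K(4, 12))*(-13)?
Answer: -923 - 13*√5 ≈ -952.07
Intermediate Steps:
K(C, r) = √(1 + C)
(71 + K(4, 12))*(-13) = (71 + √(1 + 4))*(-13) = (71 + √5)*(-13) = -923 - 13*√5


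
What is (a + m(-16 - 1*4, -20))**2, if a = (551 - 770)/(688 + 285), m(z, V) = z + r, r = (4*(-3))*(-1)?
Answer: 64048009/946729 ≈ 67.652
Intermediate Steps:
r = 12 (r = -12*(-1) = 12)
m(z, V) = 12 + z (m(z, V) = z + 12 = 12 + z)
a = -219/973 ≈ -0.22508
(a + m(-16 - 1*4, -20))**2 = (-219/973 + (12 + (-16 - 1*4)))**2 = (-219/973 + (12 + (-16 - 4)))**2 = (-219/973 + (12 - 20))**2 = (-219/973 - 8)**2 = (-8003/973)**2 = 64048009/946729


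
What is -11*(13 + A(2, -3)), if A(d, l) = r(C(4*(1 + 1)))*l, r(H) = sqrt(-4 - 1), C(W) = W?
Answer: -143 + 33*I*sqrt(5) ≈ -143.0 + 73.79*I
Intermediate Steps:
r(H) = I*sqrt(5) (r(H) = sqrt(-5) = I*sqrt(5))
A(d, l) = I*l*sqrt(5) (A(d, l) = (I*sqrt(5))*l = I*l*sqrt(5))
-11*(13 + A(2, -3)) = -11*(13 + I*(-3)*sqrt(5)) = -11*(13 - 3*I*sqrt(5)) = -143 + 33*I*sqrt(5)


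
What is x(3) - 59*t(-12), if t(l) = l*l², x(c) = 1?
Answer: 101953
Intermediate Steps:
t(l) = l³
x(3) - 59*t(-12) = 1 - 59*(-12)³ = 1 - 59*(-1728) = 1 + 101952 = 101953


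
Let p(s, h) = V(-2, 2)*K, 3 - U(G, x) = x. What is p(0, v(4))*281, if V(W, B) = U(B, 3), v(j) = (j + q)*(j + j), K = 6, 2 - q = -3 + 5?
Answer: 0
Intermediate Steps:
q = 0 (q = 2 - (-3 + 5) = 2 - 1*2 = 2 - 2 = 0)
U(G, x) = 3 - x
v(j) = 2*j² (v(j) = (j + 0)*(j + j) = j*(2*j) = 2*j²)
V(W, B) = 0 (V(W, B) = 3 - 1*3 = 3 - 3 = 0)
p(s, h) = 0 (p(s, h) = 0*6 = 0)
p(0, v(4))*281 = 0*281 = 0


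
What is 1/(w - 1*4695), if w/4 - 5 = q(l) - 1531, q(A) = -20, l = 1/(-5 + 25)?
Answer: -1/10879 ≈ -9.1920e-5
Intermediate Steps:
l = 1/20 ≈ 0.050000
w = -6184 (w = 20 + 4*(-20 - 1531) = 20 + 4*(-1551) = 20 - 6204 = -6184)
1/(w - 1*4695) = 1/(-6184 - 1*4695) = 1/(-6184 - 4695) = 1/(-10879) = -1/10879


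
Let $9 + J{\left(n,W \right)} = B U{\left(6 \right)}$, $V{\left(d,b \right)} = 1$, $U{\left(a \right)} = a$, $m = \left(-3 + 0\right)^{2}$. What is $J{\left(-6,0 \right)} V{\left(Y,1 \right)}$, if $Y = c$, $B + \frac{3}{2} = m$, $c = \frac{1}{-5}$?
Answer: $36$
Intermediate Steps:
$c = - \frac{1}{5} \approx -0.2$
$m = 9$ ($m = \left(-3\right)^{2} = 9$)
$B = \frac{15}{2}$ ($B = - \frac{3}{2} + 9 = \frac{15}{2} \approx 7.5$)
$Y = - \frac{1}{5} \approx -0.2$
$J{\left(n,W \right)} = 36$ ($J{\left(n,W \right)} = -9 + \frac{15}{2} \cdot 6 = -9 + 45 = 36$)
$J{\left(-6,0 \right)} V{\left(Y,1 \right)} = 36 \cdot 1 = 36$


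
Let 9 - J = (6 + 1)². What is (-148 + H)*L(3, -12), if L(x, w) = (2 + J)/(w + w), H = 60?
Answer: -418/3 ≈ -139.33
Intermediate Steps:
J = -40 (J = 9 - (6 + 1)² = 9 - 1*7² = 9 - 1*49 = 9 - 49 = -40)
L(x, w) = -19/w (L(x, w) = (2 - 40)/(w + w) = -38/(2*w) = (1/(2*w))*(-38) = -19/w)
(-148 + H)*L(3, -12) = (-148 + 60)*(-19/(-12)) = -(-1672)*(-1)/12 = -88*19/12 = -418/3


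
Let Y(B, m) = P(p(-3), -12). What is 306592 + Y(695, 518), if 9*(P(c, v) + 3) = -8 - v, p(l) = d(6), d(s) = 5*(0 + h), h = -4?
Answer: 2759305/9 ≈ 3.0659e+5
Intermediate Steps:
d(s) = -20 (d(s) = 5*(0 - 4) = 5*(-4) = -20)
p(l) = -20
P(c, v) = -35/9 - v/9 (P(c, v) = -3 + (-8 - v)/9 = -3 + (-8/9 - v/9) = -35/9 - v/9)
Y(B, m) = -23/9 (Y(B, m) = -35/9 - 1/9*(-12) = -35/9 + 4/3 = -23/9)
306592 + Y(695, 518) = 306592 - 23/9 = 2759305/9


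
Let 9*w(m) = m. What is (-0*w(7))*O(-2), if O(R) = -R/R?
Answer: 0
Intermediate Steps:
w(m) = m/9
O(R) = -1 (O(R) = -1*1 = -1)
(-0*w(7))*O(-2) = -0*(⅑)*7*(-1) = -0*7/9*(-1) = -42*0*(-1) = 0*(-1) = 0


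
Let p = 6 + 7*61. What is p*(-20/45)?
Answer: -1732/9 ≈ -192.44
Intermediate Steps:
p = 433 (p = 6 + 427 = 433)
p*(-20/45) = 433*(-20/45) = 433*(-20*1/45) = 433*(-4/9) = -1732/9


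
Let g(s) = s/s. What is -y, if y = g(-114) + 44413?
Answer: -44414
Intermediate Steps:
g(s) = 1
y = 44414 (y = 1 + 44413 = 44414)
-y = -1*44414 = -44414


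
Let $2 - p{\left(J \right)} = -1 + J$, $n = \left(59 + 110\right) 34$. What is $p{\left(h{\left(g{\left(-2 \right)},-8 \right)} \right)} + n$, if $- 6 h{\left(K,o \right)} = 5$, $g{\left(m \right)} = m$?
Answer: $\frac{34499}{6} \approx 5749.8$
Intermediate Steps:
$h{\left(K,o \right)} = - \frac{5}{6}$ ($h{\left(K,o \right)} = \left(- \frac{1}{6}\right) 5 = - \frac{5}{6}$)
$n = 5746$ ($n = 169 \cdot 34 = 5746$)
$p{\left(J \right)} = 3 - J$ ($p{\left(J \right)} = 2 - \left(-1 + J\right) = 3 - J$)
$p{\left(h{\left(g{\left(-2 \right)},-8 \right)} \right)} + n = \left(3 - - \frac{5}{6}\right) + 5746 = \left(3 + \frac{5}{6}\right) + 5746 = \frac{23}{6} + 5746 = \frac{34499}{6}$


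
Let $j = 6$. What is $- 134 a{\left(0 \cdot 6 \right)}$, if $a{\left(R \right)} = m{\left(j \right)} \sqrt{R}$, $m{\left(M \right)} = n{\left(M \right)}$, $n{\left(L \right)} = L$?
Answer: $0$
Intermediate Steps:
$m{\left(M \right)} = M$
$a{\left(R \right)} = 6 \sqrt{R}$
$- 134 a{\left(0 \cdot 6 \right)} = - 134 \cdot 6 \sqrt{0 \cdot 6} = - 134 \cdot 6 \sqrt{0} = - 134 \cdot 6 \cdot 0 = \left(-134\right) 0 = 0$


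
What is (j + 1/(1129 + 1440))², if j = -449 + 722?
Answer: 491874990244/6599761 ≈ 74529.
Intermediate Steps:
j = 273
(j + 1/(1129 + 1440))² = (273 + 1/(1129 + 1440))² = (273 + 1/2569)² = (701338/2569)² = 491874990244/6599761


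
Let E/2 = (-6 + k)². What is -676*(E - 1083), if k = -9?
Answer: 427908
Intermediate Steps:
E = 450 (E = 2*(-6 - 9)² = 2*(-15)² = 2*225 = 450)
-676*(E - 1083) = -676*(450 - 1083) = -676*(-633) = 427908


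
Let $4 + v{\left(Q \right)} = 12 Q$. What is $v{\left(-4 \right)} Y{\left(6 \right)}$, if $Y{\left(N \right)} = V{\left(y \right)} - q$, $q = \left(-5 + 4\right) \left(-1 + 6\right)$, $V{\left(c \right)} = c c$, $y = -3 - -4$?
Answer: $-312$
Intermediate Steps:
$v{\left(Q \right)} = -4 + 12 Q$
$y = 1$ ($y = -3 + 4 = 1$)
$V{\left(c \right)} = c^{2}$
$q = -5$ ($q = \left(-1\right) 5 = -5$)
$Y{\left(N \right)} = 6$ ($Y{\left(N \right)} = 1^{2} - -5 = 1 + 5 = 6$)
$v{\left(-4 \right)} Y{\left(6 \right)} = \left(-4 + 12 \left(-4\right)\right) 6 = \left(-4 - 48\right) 6 = \left(-52\right) 6 = -312$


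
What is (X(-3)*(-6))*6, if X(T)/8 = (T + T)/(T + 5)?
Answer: 864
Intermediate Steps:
X(T) = 16*T/(5 + T) (X(T) = 8*((T + T)/(T + 5)) = 8*((2*T)/(5 + T)) = 8*(2*T/(5 + T)) = 16*T/(5 + T))
(X(-3)*(-6))*6 = ((16*(-3)/(5 - 3))*(-6))*6 = ((16*(-3)/2)*(-6))*6 = ((16*(-3)*(½))*(-6))*6 = -24*(-6)*6 = 144*6 = 864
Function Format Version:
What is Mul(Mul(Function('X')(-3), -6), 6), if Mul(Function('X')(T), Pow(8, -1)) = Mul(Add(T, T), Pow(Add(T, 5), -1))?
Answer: 864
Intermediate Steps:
Function('X')(T) = Mul(16, T, Pow(Add(5, T), -1)) (Function('X')(T) = Mul(8, Mul(Add(T, T), Pow(Add(T, 5), -1))) = Mul(8, Mul(Mul(2, T), Pow(Add(5, T), -1))) = Mul(8, Mul(2, T, Pow(Add(5, T), -1))) = Mul(16, T, Pow(Add(5, T), -1)))
Mul(Mul(Function('X')(-3), -6), 6) = Mul(Mul(Mul(16, -3, Pow(Add(5, -3), -1)), -6), 6) = Mul(Mul(Mul(16, -3, Pow(2, -1)), -6), 6) = Mul(Mul(Mul(16, -3, Rational(1, 2)), -6), 6) = Mul(Mul(-24, -6), 6) = Mul(144, 6) = 864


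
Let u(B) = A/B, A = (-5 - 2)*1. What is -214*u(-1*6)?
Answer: -749/3 ≈ -249.67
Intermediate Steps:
A = -7 (A = -7*1 = -7)
u(B) = -7/B
-214*u(-1*6) = -(-1498)/((-1*6)) = -(-1498)/(-6) = -(-1498)*(-1)/6 = -214*7/6 = -749/3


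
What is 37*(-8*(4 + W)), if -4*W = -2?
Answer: -1332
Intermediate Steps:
W = 1/2 (W = -1/4*(-2) = 1/2 ≈ 0.50000)
37*(-8*(4 + W)) = 37*(-8*(4 + 1/2)) = 37*(-8*9/2) = 37*(-36) = -1332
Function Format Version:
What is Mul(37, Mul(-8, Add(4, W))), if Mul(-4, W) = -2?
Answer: -1332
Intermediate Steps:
W = Rational(1, 2) (W = Mul(Rational(-1, 4), -2) = Rational(1, 2) ≈ 0.50000)
Mul(37, Mul(-8, Add(4, W))) = Mul(37, Mul(-8, Add(4, Rational(1, 2)))) = Mul(37, Mul(-8, Rational(9, 2))) = Mul(37, -36) = -1332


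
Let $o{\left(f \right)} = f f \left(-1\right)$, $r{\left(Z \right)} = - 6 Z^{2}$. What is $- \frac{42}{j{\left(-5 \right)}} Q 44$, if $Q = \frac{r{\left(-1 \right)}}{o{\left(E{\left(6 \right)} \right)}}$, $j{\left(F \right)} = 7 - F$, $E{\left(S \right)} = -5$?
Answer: $- \frac{924}{25} \approx -36.96$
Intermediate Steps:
$o{\left(f \right)} = - f^{2}$ ($o{\left(f \right)} = f^{2} \left(-1\right) = - f^{2}$)
$Q = \frac{6}{25}$ ($Q = \frac{\left(-6\right) \left(-1\right)^{2}}{\left(-1\right) \left(-5\right)^{2}} = \frac{\left(-6\right) 1}{\left(-1\right) 25} = - \frac{6}{-25} = \left(-6\right) \left(- \frac{1}{25}\right) = \frac{6}{25} \approx 0.24$)
$- \frac{42}{j{\left(-5 \right)}} Q 44 = - \frac{42}{7 - -5} \cdot \frac{6}{25} \cdot 44 = - \frac{42}{7 + 5} \cdot \frac{6}{25} \cdot 44 = - \frac{42}{12} \cdot \frac{6}{25} \cdot 44 = \left(-42\right) \frac{1}{12} \cdot \frac{6}{25} \cdot 44 = \left(- \frac{7}{2}\right) \frac{6}{25} \cdot 44 = \left(- \frac{21}{25}\right) 44 = - \frac{924}{25}$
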